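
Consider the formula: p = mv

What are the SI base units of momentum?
Units of each symbol in p = mv:
  m (mass): kg
  v (velocity): m/s

Multiplying the contributions: [kg] · [m/s]
Adding exponents of each base unit: kg: 1, m: 1, s: -1
SI base units of momentum: kg·m/s

Answer: kg·m/s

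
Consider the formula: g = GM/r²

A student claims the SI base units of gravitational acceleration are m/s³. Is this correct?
Units of each symbol in g = GM/r²:
  G (gravitational constant): m³/(kg·s²)
  M (mass): kg
  r (distance): m  → to the power 2 in the denominator, contributes 1/m²

Multiplying the contributions: [m³/(kg·s²)] · [kg] · [1/m²]
Adding exponents of each base unit: m: 1, s: -2
SI base units of gravitational acceleration: m/s²

The claimed units m/s³ (exponents m: 1, s: -3) do not match the derived units m/s² (exponents m: 1, s: -2), so the claim is incorrect.

Answer: No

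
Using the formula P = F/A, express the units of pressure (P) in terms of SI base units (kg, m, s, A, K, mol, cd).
Units of each symbol in P = F/A:
  F (force): kg·m/s²
  A (area): m²  → in the denominator, contributes 1/m²

Multiplying the contributions: [kg·m/s²] · [1/m²]
Adding exponents of each base unit: kg: 1, m: -1, s: -2
SI base units of pressure: kg/(m·s²)

Answer: kg/(m·s²)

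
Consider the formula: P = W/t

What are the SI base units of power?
Units of each symbol in P = W/t:
  W (work): kg·m²/s²
  t (time): s  → in the denominator, contributes 1/s

Multiplying the contributions: [kg·m²/s²] · [1/s]
Adding exponents of each base unit: kg: 1, m: 2, s: -3
SI base units of power: kg·m²/s³

Answer: kg·m²/s³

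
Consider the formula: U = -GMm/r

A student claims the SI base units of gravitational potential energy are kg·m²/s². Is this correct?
Units of each symbol in U = -GMm/r:
  G (gravitational constant): m³/(kg·s²)
  M (mass): kg
  m (mass): kg
  r (distance): m  → in the denominator, contributes 1/m
  The minus sign does not affect the units.

Multiplying the contributions: [m³/(kg·s²)] · [kg] · [kg] · [1/m]
Adding exponents of each base unit: kg: 1, m: 2, s: -2
SI base units of gravitational potential energy: kg·m²/s²

The claimed units kg·m²/s² match the derived units, so the claim is correct.

Answer: Yes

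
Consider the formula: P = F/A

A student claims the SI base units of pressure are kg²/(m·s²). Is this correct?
Units of each symbol in P = F/A:
  F (force): kg·m/s²
  A (area): m²  → in the denominator, contributes 1/m²

Multiplying the contributions: [kg·m/s²] · [1/m²]
Adding exponents of each base unit: kg: 1, m: -1, s: -2
SI base units of pressure: kg/(m·s²)

The claimed units kg²/(m·s²) (exponents kg: 2, m: -1, s: -2) do not match the derived units kg/(m·s²) (exponents kg: 1, m: -1, s: -2), so the claim is incorrect.

Answer: No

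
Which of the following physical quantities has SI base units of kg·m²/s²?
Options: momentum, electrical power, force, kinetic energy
Checking the SI base units of each option:
  momentum (p = mv): kg·m/s  ✗
  electrical power (P = IV): kg·m²/s³  ✗
  force (F = ma): kg·m/s²  ✗
  kinetic energy (E = ½mv²): kg·m²/s²  ✓ matches

Only kinetic energy has units kg·m²/s².

Answer: kinetic energy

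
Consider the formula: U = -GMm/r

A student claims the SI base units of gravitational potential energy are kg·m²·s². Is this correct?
Units of each symbol in U = -GMm/r:
  G (gravitational constant): m³/(kg·s²)
  M (mass): kg
  m (mass): kg
  r (distance): m  → in the denominator, contributes 1/m
  The minus sign does not affect the units.

Multiplying the contributions: [m³/(kg·s²)] · [kg] · [kg] · [1/m]
Adding exponents of each base unit: kg: 1, m: 2, s: -2
SI base units of gravitational potential energy: kg·m²/s²

The claimed units kg·m²·s² (exponents kg: 1, m: 2, s: 2) do not match the derived units kg·m²/s² (exponents kg: 1, m: 2, s: -2), so the claim is incorrect.

Answer: No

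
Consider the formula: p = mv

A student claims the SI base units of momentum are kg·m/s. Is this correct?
Units of each symbol in p = mv:
  m (mass): kg
  v (velocity): m/s

Multiplying the contributions: [kg] · [m/s]
Adding exponents of each base unit: kg: 1, m: 1, s: -1
SI base units of momentum: kg·m/s

The claimed units kg·m/s match the derived units, so the claim is correct.

Answer: Yes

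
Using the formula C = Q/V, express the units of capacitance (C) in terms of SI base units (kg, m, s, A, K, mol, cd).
Units of each symbol in C = Q/V:
  Q (charge, in coulombs): s·A
  V (voltage, in volts): kg·m²/(s³·A)  → in the denominator, contributes s³·A/(kg·m²)

Multiplying the contributions: [s·A] · [s³·A/(kg·m²)]
Adding exponents of each base unit: kg: -1, m: -2, s: 4, A: 2
SI base units of capacitance: s⁴·A²/(kg·m²)

Answer: s⁴·A²/(kg·m²)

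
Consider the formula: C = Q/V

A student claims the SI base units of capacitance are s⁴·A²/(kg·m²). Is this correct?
Units of each symbol in C = Q/V:
  Q (charge, in coulombs): s·A
  V (voltage, in volts): kg·m²/(s³·A)  → in the denominator, contributes s³·A/(kg·m²)

Multiplying the contributions: [s·A] · [s³·A/(kg·m²)]
Adding exponents of each base unit: kg: -1, m: -2, s: 4, A: 2
SI base units of capacitance: s⁴·A²/(kg·m²)

The claimed units s⁴·A²/(kg·m²) match the derived units, so the claim is correct.

Answer: Yes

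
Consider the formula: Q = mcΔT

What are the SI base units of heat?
Units of each symbol in Q = mcΔT:
  m (mass): kg
  c (specific heat capacity, in J/(kg·K)): m²/(s²·K)
  ΔT (temperature change): K

Multiplying the contributions: [kg] · [m²/(s²·K)] · [K]
Adding exponents of each base unit: kg: 1, m: 2, s: -2
SI base units of heat: kg·m²/s²

Answer: kg·m²/s²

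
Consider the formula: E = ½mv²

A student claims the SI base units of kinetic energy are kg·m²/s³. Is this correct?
Units of each symbol in E = ½mv²:
  m (mass): kg
  v (speed): m/s  → to the power 2, contributes m²/s²
  The factor ½ is dimensionless.

Multiplying the contributions: [kg] · [m²/s²]
Adding exponents of each base unit: kg: 1, m: 2, s: -2
SI base units of kinetic energy: kg·m²/s²

The claimed units kg·m²/s³ (exponents kg: 1, m: 2, s: -3) do not match the derived units kg·m²/s² (exponents kg: 1, m: 2, s: -2), so the claim is incorrect.

Answer: No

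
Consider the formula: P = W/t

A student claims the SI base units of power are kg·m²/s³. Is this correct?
Units of each symbol in P = W/t:
  W (work): kg·m²/s²
  t (time): s  → in the denominator, contributes 1/s

Multiplying the contributions: [kg·m²/s²] · [1/s]
Adding exponents of each base unit: kg: 1, m: 2, s: -3
SI base units of power: kg·m²/s³

The claimed units kg·m²/s³ match the derived units, so the claim is correct.

Answer: Yes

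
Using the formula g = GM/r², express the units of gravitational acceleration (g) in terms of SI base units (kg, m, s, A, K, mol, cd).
Units of each symbol in g = GM/r²:
  G (gravitational constant): m³/(kg·s²)
  M (mass): kg
  r (distance): m  → to the power 2 in the denominator, contributes 1/m²

Multiplying the contributions: [m³/(kg·s²)] · [kg] · [1/m²]
Adding exponents of each base unit: m: 1, s: -2
SI base units of gravitational acceleration: m/s²

Answer: m/s²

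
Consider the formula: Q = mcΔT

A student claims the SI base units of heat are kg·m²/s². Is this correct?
Units of each symbol in Q = mcΔT:
  m (mass): kg
  c (specific heat capacity, in J/(kg·K)): m²/(s²·K)
  ΔT (temperature change): K

Multiplying the contributions: [kg] · [m²/(s²·K)] · [K]
Adding exponents of each base unit: kg: 1, m: 2, s: -2
SI base units of heat: kg·m²/s²

The claimed units kg·m²/s² match the derived units, so the claim is correct.

Answer: Yes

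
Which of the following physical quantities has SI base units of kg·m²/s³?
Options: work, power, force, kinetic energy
Checking the SI base units of each option:
  work (W = Fd): kg·m²/s²  ✗
  power (P = W/t): kg·m²/s³  ✓ matches
  force (F = ma): kg·m/s²  ✗
  kinetic energy (E = ½mv²): kg·m²/s²  ✗

Only power has units kg·m²/s³.

Answer: power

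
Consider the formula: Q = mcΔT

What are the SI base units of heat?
Units of each symbol in Q = mcΔT:
  m (mass): kg
  c (specific heat capacity, in J/(kg·K)): m²/(s²·K)
  ΔT (temperature change): K

Multiplying the contributions: [kg] · [m²/(s²·K)] · [K]
Adding exponents of each base unit: kg: 1, m: 2, s: -2
SI base units of heat: kg·m²/s²

Answer: kg·m²/s²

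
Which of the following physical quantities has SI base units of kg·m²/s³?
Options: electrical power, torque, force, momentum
Checking the SI base units of each option:
  electrical power (P = IV): kg·m²/s³  ✓ matches
  torque (τ = Fr): kg·m²/s²  ✗
  force (F = ma): kg·m/s²  ✗
  momentum (p = mv): kg·m/s  ✗

Only electrical power has units kg·m²/s³.

Answer: electrical power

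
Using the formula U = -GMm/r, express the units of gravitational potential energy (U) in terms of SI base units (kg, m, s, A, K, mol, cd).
Units of each symbol in U = -GMm/r:
  G (gravitational constant): m³/(kg·s²)
  M (mass): kg
  m (mass): kg
  r (distance): m  → in the denominator, contributes 1/m
  The minus sign does not affect the units.

Multiplying the contributions: [m³/(kg·s²)] · [kg] · [kg] · [1/m]
Adding exponents of each base unit: kg: 1, m: 2, s: -2
SI base units of gravitational potential energy: kg·m²/s²

Answer: kg·m²/s²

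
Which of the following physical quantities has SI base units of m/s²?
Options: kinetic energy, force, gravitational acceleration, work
Checking the SI base units of each option:
  kinetic energy (E = ½mv²): kg·m²/s²  ✗
  force (F = ma): kg·m/s²  ✗
  gravitational acceleration (g = GM/r²): m/s²  ✓ matches
  work (W = Fd): kg·m²/s²  ✗

Only gravitational acceleration has units m/s².

Answer: gravitational acceleration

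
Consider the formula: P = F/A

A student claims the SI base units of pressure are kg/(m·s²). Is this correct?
Units of each symbol in P = F/A:
  F (force): kg·m/s²
  A (area): m²  → in the denominator, contributes 1/m²

Multiplying the contributions: [kg·m/s²] · [1/m²]
Adding exponents of each base unit: kg: 1, m: -1, s: -2
SI base units of pressure: kg/(m·s²)

The claimed units kg/(m·s²) match the derived units, so the claim is correct.

Answer: Yes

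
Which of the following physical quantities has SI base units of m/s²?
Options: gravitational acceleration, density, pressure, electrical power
Checking the SI base units of each option:
  gravitational acceleration (g = GM/r²): m/s²  ✓ matches
  density (ρ = m/V): kg/m³  ✗
  pressure (P = F/A): kg/(m·s²)  ✗
  electrical power (P = IV): kg·m²/s³  ✗

Only gravitational acceleration has units m/s².

Answer: gravitational acceleration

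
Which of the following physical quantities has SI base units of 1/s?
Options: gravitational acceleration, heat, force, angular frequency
Checking the SI base units of each option:
  gravitational acceleration (g = GM/r²): m/s²  ✗
  heat (Q = mcΔT): kg·m²/s²  ✗
  force (F = ma): kg·m/s²  ✗
  angular frequency (ω = 2πf): 1/s  ✓ matches

Only angular frequency has units 1/s.

Answer: angular frequency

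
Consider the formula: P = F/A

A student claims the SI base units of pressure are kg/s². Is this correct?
Units of each symbol in P = F/A:
  F (force): kg·m/s²
  A (area): m²  → in the denominator, contributes 1/m²

Multiplying the contributions: [kg·m/s²] · [1/m²]
Adding exponents of each base unit: kg: 1, m: -1, s: -2
SI base units of pressure: kg/(m·s²)

The claimed units kg/s² (exponents kg: 1, s: -2) do not match the derived units kg/(m·s²) (exponents kg: 1, m: -1, s: -2), so the claim is incorrect.

Answer: No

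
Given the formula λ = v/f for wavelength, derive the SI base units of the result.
Units of each symbol in λ = v/f:
  v (wave speed): m/s
  f (frequency): 1/s  → in the denominator, contributes s

Multiplying the contributions: [m/s] · [s]
Adding exponents of each base unit: m: 1
SI base units of wavelength: m

Answer: m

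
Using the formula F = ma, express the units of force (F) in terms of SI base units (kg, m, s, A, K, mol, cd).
Units of each symbol in F = ma:
  m (mass): kg
  a (acceleration): m/s²

Multiplying the contributions: [kg] · [m/s²]
Adding exponents of each base unit: kg: 1, m: 1, s: -2
SI base units of force: kg·m/s²

Answer: kg·m/s²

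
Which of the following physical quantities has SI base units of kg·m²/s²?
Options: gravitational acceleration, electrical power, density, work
Checking the SI base units of each option:
  gravitational acceleration (g = GM/r²): m/s²  ✗
  electrical power (P = IV): kg·m²/s³  ✗
  density (ρ = m/V): kg/m³  ✗
  work (W = Fd): kg·m²/s²  ✓ matches

Only work has units kg·m²/s².

Answer: work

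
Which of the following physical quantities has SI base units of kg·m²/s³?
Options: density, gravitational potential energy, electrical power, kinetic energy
Checking the SI base units of each option:
  density (ρ = m/V): kg/m³  ✗
  gravitational potential energy (U = -GMm/r): kg·m²/s²  ✗
  electrical power (P = IV): kg·m²/s³  ✓ matches
  kinetic energy (E = ½mv²): kg·m²/s²  ✗

Only electrical power has units kg·m²/s³.

Answer: electrical power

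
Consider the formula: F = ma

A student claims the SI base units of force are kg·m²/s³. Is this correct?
Units of each symbol in F = ma:
  m (mass): kg
  a (acceleration): m/s²

Multiplying the contributions: [kg] · [m/s²]
Adding exponents of each base unit: kg: 1, m: 1, s: -2
SI base units of force: kg·m/s²

The claimed units kg·m²/s³ (exponents kg: 1, m: 2, s: -3) do not match the derived units kg·m/s² (exponents kg: 1, m: 1, s: -2), so the claim is incorrect.

Answer: No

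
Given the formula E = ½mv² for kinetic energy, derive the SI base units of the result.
Units of each symbol in E = ½mv²:
  m (mass): kg
  v (speed): m/s  → to the power 2, contributes m²/s²
  The factor ½ is dimensionless.

Multiplying the contributions: [kg] · [m²/s²]
Adding exponents of each base unit: kg: 1, m: 2, s: -2
SI base units of kinetic energy: kg·m²/s²

Answer: kg·m²/s²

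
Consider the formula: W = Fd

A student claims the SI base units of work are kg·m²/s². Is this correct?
Units of each symbol in W = Fd:
  F (force): kg·m/s²
  d (displacement): m

Multiplying the contributions: [kg·m/s²] · [m]
Adding exponents of each base unit: kg: 1, m: 2, s: -2
SI base units of work: kg·m²/s²

The claimed units kg·m²/s² match the derived units, so the claim is correct.

Answer: Yes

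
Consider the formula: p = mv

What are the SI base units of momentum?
Units of each symbol in p = mv:
  m (mass): kg
  v (velocity): m/s

Multiplying the contributions: [kg] · [m/s]
Adding exponents of each base unit: kg: 1, m: 1, s: -1
SI base units of momentum: kg·m/s

Answer: kg·m/s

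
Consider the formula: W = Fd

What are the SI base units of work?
Units of each symbol in W = Fd:
  F (force): kg·m/s²
  d (displacement): m

Multiplying the contributions: [kg·m/s²] · [m]
Adding exponents of each base unit: kg: 1, m: 2, s: -2
SI base units of work: kg·m²/s²

Answer: kg·m²/s²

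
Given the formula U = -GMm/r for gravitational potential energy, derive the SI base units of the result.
Units of each symbol in U = -GMm/r:
  G (gravitational constant): m³/(kg·s²)
  M (mass): kg
  m (mass): kg
  r (distance): m  → in the denominator, contributes 1/m
  The minus sign does not affect the units.

Multiplying the contributions: [m³/(kg·s²)] · [kg] · [kg] · [1/m]
Adding exponents of each base unit: kg: 1, m: 2, s: -2
SI base units of gravitational potential energy: kg·m²/s²

Answer: kg·m²/s²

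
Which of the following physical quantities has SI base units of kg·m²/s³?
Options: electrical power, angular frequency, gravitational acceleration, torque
Checking the SI base units of each option:
  electrical power (P = IV): kg·m²/s³  ✓ matches
  angular frequency (ω = 2πf): 1/s  ✗
  gravitational acceleration (g = GM/r²): m/s²  ✗
  torque (τ = Fr): kg·m²/s²  ✗

Only electrical power has units kg·m²/s³.

Answer: electrical power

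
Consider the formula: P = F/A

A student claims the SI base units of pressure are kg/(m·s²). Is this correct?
Units of each symbol in P = F/A:
  F (force): kg·m/s²
  A (area): m²  → in the denominator, contributes 1/m²

Multiplying the contributions: [kg·m/s²] · [1/m²]
Adding exponents of each base unit: kg: 1, m: -1, s: -2
SI base units of pressure: kg/(m·s²)

The claimed units kg/(m·s²) match the derived units, so the claim is correct.

Answer: Yes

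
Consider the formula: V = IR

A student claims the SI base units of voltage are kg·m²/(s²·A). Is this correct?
Units of each symbol in V = IR:
  I (current): A
  R (resistance, in ohms): kg·m²/(s³·A²)

Multiplying the contributions: [A] · [kg·m²/(s³·A²)]
Adding exponents of each base unit: kg: 1, m: 2, s: -3, A: -1
SI base units of voltage: kg·m²/(s³·A)

The claimed units kg·m²/(s²·A) (exponents kg: 1, m: 2, s: -2, A: -1) do not match the derived units kg·m²/(s³·A) (exponents kg: 1, m: 2, s: -3, A: -1), so the claim is incorrect.

Answer: No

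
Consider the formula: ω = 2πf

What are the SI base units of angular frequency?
Units of each symbol in ω = 2πf:
  f (frequency): 1/s
  The factor 2π is dimensionless.

Multiplying the contributions: [1/s]
Adding exponents of each base unit: s: -1
SI base units of angular frequency: 1/s

Answer: 1/s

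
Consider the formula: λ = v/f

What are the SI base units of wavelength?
Units of each symbol in λ = v/f:
  v (wave speed): m/s
  f (frequency): 1/s  → in the denominator, contributes s

Multiplying the contributions: [m/s] · [s]
Adding exponents of each base unit: m: 1
SI base units of wavelength: m

Answer: m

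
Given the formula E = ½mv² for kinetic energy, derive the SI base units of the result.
Units of each symbol in E = ½mv²:
  m (mass): kg
  v (speed): m/s  → to the power 2, contributes m²/s²
  The factor ½ is dimensionless.

Multiplying the contributions: [kg] · [m²/s²]
Adding exponents of each base unit: kg: 1, m: 2, s: -2
SI base units of kinetic energy: kg·m²/s²

Answer: kg·m²/s²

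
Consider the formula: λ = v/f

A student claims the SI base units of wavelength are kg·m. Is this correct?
Units of each symbol in λ = v/f:
  v (wave speed): m/s
  f (frequency): 1/s  → in the denominator, contributes s

Multiplying the contributions: [m/s] · [s]
Adding exponents of each base unit: m: 1
SI base units of wavelength: m

The claimed units kg·m (exponents kg: 1, m: 1) do not match the derived units m (exponents m: 1), so the claim is incorrect.

Answer: No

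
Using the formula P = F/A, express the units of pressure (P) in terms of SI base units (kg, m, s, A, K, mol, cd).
Units of each symbol in P = F/A:
  F (force): kg·m/s²
  A (area): m²  → in the denominator, contributes 1/m²

Multiplying the contributions: [kg·m/s²] · [1/m²]
Adding exponents of each base unit: kg: 1, m: -1, s: -2
SI base units of pressure: kg/(m·s²)

Answer: kg/(m·s²)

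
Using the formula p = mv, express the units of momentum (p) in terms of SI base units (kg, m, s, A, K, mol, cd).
Units of each symbol in p = mv:
  m (mass): kg
  v (velocity): m/s

Multiplying the contributions: [kg] · [m/s]
Adding exponents of each base unit: kg: 1, m: 1, s: -1
SI base units of momentum: kg·m/s

Answer: kg·m/s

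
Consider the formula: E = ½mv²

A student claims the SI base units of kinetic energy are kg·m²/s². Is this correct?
Units of each symbol in E = ½mv²:
  m (mass): kg
  v (speed): m/s  → to the power 2, contributes m²/s²
  The factor ½ is dimensionless.

Multiplying the contributions: [kg] · [m²/s²]
Adding exponents of each base unit: kg: 1, m: 2, s: -2
SI base units of kinetic energy: kg·m²/s²

The claimed units kg·m²/s² match the derived units, so the claim is correct.

Answer: Yes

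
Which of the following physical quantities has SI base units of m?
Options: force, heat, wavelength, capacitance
Checking the SI base units of each option:
  force (F = ma): kg·m/s²  ✗
  heat (Q = mcΔT): kg·m²/s²  ✗
  wavelength (λ = v/f): m  ✓ matches
  capacitance (C = Q/V): s⁴·A²/(kg·m²)  ✗

Only wavelength has units m.

Answer: wavelength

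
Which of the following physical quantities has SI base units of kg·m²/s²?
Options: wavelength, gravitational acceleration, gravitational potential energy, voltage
Checking the SI base units of each option:
  wavelength (λ = v/f): m  ✗
  gravitational acceleration (g = GM/r²): m/s²  ✗
  gravitational potential energy (U = -GMm/r): kg·m²/s²  ✓ matches
  voltage (V = IR): kg·m²/(s³·A)  ✗

Only gravitational potential energy has units kg·m²/s².

Answer: gravitational potential energy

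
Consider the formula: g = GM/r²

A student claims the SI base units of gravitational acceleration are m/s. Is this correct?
Units of each symbol in g = GM/r²:
  G (gravitational constant): m³/(kg·s²)
  M (mass): kg
  r (distance): m  → to the power 2 in the denominator, contributes 1/m²

Multiplying the contributions: [m³/(kg·s²)] · [kg] · [1/m²]
Adding exponents of each base unit: m: 1, s: -2
SI base units of gravitational acceleration: m/s²

The claimed units m/s (exponents m: 1, s: -1) do not match the derived units m/s² (exponents m: 1, s: -2), so the claim is incorrect.

Answer: No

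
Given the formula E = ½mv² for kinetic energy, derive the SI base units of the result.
Units of each symbol in E = ½mv²:
  m (mass): kg
  v (speed): m/s  → to the power 2, contributes m²/s²
  The factor ½ is dimensionless.

Multiplying the contributions: [kg] · [m²/s²]
Adding exponents of each base unit: kg: 1, m: 2, s: -2
SI base units of kinetic energy: kg·m²/s²

Answer: kg·m²/s²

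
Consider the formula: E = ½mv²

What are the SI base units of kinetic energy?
Units of each symbol in E = ½mv²:
  m (mass): kg
  v (speed): m/s  → to the power 2, contributes m²/s²
  The factor ½ is dimensionless.

Multiplying the contributions: [kg] · [m²/s²]
Adding exponents of each base unit: kg: 1, m: 2, s: -2
SI base units of kinetic energy: kg·m²/s²

Answer: kg·m²/s²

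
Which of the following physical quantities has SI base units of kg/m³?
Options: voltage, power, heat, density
Checking the SI base units of each option:
  voltage (V = IR): kg·m²/(s³·A)  ✗
  power (P = W/t): kg·m²/s³  ✗
  heat (Q = mcΔT): kg·m²/s²  ✗
  density (ρ = m/V): kg/m³  ✓ matches

Only density has units kg/m³.

Answer: density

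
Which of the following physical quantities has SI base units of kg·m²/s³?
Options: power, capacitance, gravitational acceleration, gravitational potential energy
Checking the SI base units of each option:
  power (P = W/t): kg·m²/s³  ✓ matches
  capacitance (C = Q/V): s⁴·A²/(kg·m²)  ✗
  gravitational acceleration (g = GM/r²): m/s²  ✗
  gravitational potential energy (U = -GMm/r): kg·m²/s²  ✗

Only power has units kg·m²/s³.

Answer: power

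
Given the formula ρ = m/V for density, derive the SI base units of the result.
Units of each symbol in ρ = m/V:
  m (mass): kg
  V (volume): m³  → in the denominator, contributes 1/m³

Multiplying the contributions: [kg] · [1/m³]
Adding exponents of each base unit: kg: 1, m: -3
SI base units of density: kg/m³

Answer: kg/m³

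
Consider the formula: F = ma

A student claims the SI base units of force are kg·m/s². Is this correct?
Units of each symbol in F = ma:
  m (mass): kg
  a (acceleration): m/s²

Multiplying the contributions: [kg] · [m/s²]
Adding exponents of each base unit: kg: 1, m: 1, s: -2
SI base units of force: kg·m/s²

The claimed units kg·m/s² match the derived units, so the claim is correct.

Answer: Yes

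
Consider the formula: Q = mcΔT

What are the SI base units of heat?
Units of each symbol in Q = mcΔT:
  m (mass): kg
  c (specific heat capacity, in J/(kg·K)): m²/(s²·K)
  ΔT (temperature change): K

Multiplying the contributions: [kg] · [m²/(s²·K)] · [K]
Adding exponents of each base unit: kg: 1, m: 2, s: -2
SI base units of heat: kg·m²/s²

Answer: kg·m²/s²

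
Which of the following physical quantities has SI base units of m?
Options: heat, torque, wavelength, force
Checking the SI base units of each option:
  heat (Q = mcΔT): kg·m²/s²  ✗
  torque (τ = Fr): kg·m²/s²  ✗
  wavelength (λ = v/f): m  ✓ matches
  force (F = ma): kg·m/s²  ✗

Only wavelength has units m.

Answer: wavelength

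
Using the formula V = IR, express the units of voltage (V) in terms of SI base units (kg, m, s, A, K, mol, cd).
Units of each symbol in V = IR:
  I (current): A
  R (resistance, in ohms): kg·m²/(s³·A²)

Multiplying the contributions: [A] · [kg·m²/(s³·A²)]
Adding exponents of each base unit: kg: 1, m: 2, s: -3, A: -1
SI base units of voltage: kg·m²/(s³·A)

Answer: kg·m²/(s³·A)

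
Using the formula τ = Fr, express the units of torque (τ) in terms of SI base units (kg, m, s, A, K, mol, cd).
Units of each symbol in τ = Fr:
  F (force): kg·m/s²
  r (lever arm): m

Multiplying the contributions: [kg·m/s²] · [m]
Adding exponents of each base unit: kg: 1, m: 2, s: -2
SI base units of torque: kg·m²/s²

Answer: kg·m²/s²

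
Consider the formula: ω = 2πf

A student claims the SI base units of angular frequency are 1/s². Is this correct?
Units of each symbol in ω = 2πf:
  f (frequency): 1/s
  The factor 2π is dimensionless.

Multiplying the contributions: [1/s]
Adding exponents of each base unit: s: -1
SI base units of angular frequency: 1/s

The claimed units 1/s² (exponents s: -2) do not match the derived units 1/s (exponents s: -1), so the claim is incorrect.

Answer: No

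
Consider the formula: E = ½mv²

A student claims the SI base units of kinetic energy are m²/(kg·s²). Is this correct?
Units of each symbol in E = ½mv²:
  m (mass): kg
  v (speed): m/s  → to the power 2, contributes m²/s²
  The factor ½ is dimensionless.

Multiplying the contributions: [kg] · [m²/s²]
Adding exponents of each base unit: kg: 1, m: 2, s: -2
SI base units of kinetic energy: kg·m²/s²

The claimed units m²/(kg·s²) (exponents kg: -1, m: 2, s: -2) do not match the derived units kg·m²/s² (exponents kg: 1, m: 2, s: -2), so the claim is incorrect.

Answer: No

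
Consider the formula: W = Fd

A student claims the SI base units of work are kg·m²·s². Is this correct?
Units of each symbol in W = Fd:
  F (force): kg·m/s²
  d (displacement): m

Multiplying the contributions: [kg·m/s²] · [m]
Adding exponents of each base unit: kg: 1, m: 2, s: -2
SI base units of work: kg·m²/s²

The claimed units kg·m²·s² (exponents kg: 1, m: 2, s: 2) do not match the derived units kg·m²/s² (exponents kg: 1, m: 2, s: -2), so the claim is incorrect.

Answer: No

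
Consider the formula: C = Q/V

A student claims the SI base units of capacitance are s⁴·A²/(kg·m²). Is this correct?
Units of each symbol in C = Q/V:
  Q (charge, in coulombs): s·A
  V (voltage, in volts): kg·m²/(s³·A)  → in the denominator, contributes s³·A/(kg·m²)

Multiplying the contributions: [s·A] · [s³·A/(kg·m²)]
Adding exponents of each base unit: kg: -1, m: -2, s: 4, A: 2
SI base units of capacitance: s⁴·A²/(kg·m²)

The claimed units s⁴·A²/(kg·m²) match the derived units, so the claim is correct.

Answer: Yes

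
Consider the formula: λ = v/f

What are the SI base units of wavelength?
Units of each symbol in λ = v/f:
  v (wave speed): m/s
  f (frequency): 1/s  → in the denominator, contributes s

Multiplying the contributions: [m/s] · [s]
Adding exponents of each base unit: m: 1
SI base units of wavelength: m

Answer: m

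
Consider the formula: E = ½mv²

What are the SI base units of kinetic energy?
Units of each symbol in E = ½mv²:
  m (mass): kg
  v (speed): m/s  → to the power 2, contributes m²/s²
  The factor ½ is dimensionless.

Multiplying the contributions: [kg] · [m²/s²]
Adding exponents of each base unit: kg: 1, m: 2, s: -2
SI base units of kinetic energy: kg·m²/s²

Answer: kg·m²/s²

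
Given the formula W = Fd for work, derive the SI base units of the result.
Units of each symbol in W = Fd:
  F (force): kg·m/s²
  d (displacement): m

Multiplying the contributions: [kg·m/s²] · [m]
Adding exponents of each base unit: kg: 1, m: 2, s: -2
SI base units of work: kg·m²/s²

Answer: kg·m²/s²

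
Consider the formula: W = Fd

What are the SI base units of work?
Units of each symbol in W = Fd:
  F (force): kg·m/s²
  d (displacement): m

Multiplying the contributions: [kg·m/s²] · [m]
Adding exponents of each base unit: kg: 1, m: 2, s: -2
SI base units of work: kg·m²/s²

Answer: kg·m²/s²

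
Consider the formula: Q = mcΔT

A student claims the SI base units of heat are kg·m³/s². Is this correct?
Units of each symbol in Q = mcΔT:
  m (mass): kg
  c (specific heat capacity, in J/(kg·K)): m²/(s²·K)
  ΔT (temperature change): K

Multiplying the contributions: [kg] · [m²/(s²·K)] · [K]
Adding exponents of each base unit: kg: 1, m: 2, s: -2
SI base units of heat: kg·m²/s²

The claimed units kg·m³/s² (exponents kg: 1, m: 3, s: -2) do not match the derived units kg·m²/s² (exponents kg: 1, m: 2, s: -2), so the claim is incorrect.

Answer: No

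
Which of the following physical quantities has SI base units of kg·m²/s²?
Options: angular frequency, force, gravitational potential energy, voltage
Checking the SI base units of each option:
  angular frequency (ω = 2πf): 1/s  ✗
  force (F = ma): kg·m/s²  ✗
  gravitational potential energy (U = -GMm/r): kg·m²/s²  ✓ matches
  voltage (V = IR): kg·m²/(s³·A)  ✗

Only gravitational potential energy has units kg·m²/s².

Answer: gravitational potential energy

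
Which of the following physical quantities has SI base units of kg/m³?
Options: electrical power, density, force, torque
Checking the SI base units of each option:
  electrical power (P = IV): kg·m²/s³  ✗
  density (ρ = m/V): kg/m³  ✓ matches
  force (F = ma): kg·m/s²  ✗
  torque (τ = Fr): kg·m²/s²  ✗

Only density has units kg/m³.

Answer: density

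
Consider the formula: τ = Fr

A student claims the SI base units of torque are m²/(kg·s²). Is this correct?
Units of each symbol in τ = Fr:
  F (force): kg·m/s²
  r (lever arm): m

Multiplying the contributions: [kg·m/s²] · [m]
Adding exponents of each base unit: kg: 1, m: 2, s: -2
SI base units of torque: kg·m²/s²

The claimed units m²/(kg·s²) (exponents kg: -1, m: 2, s: -2) do not match the derived units kg·m²/s² (exponents kg: 1, m: 2, s: -2), so the claim is incorrect.

Answer: No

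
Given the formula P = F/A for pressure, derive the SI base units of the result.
Units of each symbol in P = F/A:
  F (force): kg·m/s²
  A (area): m²  → in the denominator, contributes 1/m²

Multiplying the contributions: [kg·m/s²] · [1/m²]
Adding exponents of each base unit: kg: 1, m: -1, s: -2
SI base units of pressure: kg/(m·s²)

Answer: kg/(m·s²)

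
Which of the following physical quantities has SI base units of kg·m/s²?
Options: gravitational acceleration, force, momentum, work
Checking the SI base units of each option:
  gravitational acceleration (g = GM/r²): m/s²  ✗
  force (F = ma): kg·m/s²  ✓ matches
  momentum (p = mv): kg·m/s  ✗
  work (W = Fd): kg·m²/s²  ✗

Only force has units kg·m/s².

Answer: force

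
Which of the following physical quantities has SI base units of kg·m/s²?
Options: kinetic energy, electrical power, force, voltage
Checking the SI base units of each option:
  kinetic energy (E = ½mv²): kg·m²/s²  ✗
  electrical power (P = IV): kg·m²/s³  ✗
  force (F = ma): kg·m/s²  ✓ matches
  voltage (V = IR): kg·m²/(s³·A)  ✗

Only force has units kg·m/s².

Answer: force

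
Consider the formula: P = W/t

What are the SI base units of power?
Units of each symbol in P = W/t:
  W (work): kg·m²/s²
  t (time): s  → in the denominator, contributes 1/s

Multiplying the contributions: [kg·m²/s²] · [1/s]
Adding exponents of each base unit: kg: 1, m: 2, s: -3
SI base units of power: kg·m²/s³

Answer: kg·m²/s³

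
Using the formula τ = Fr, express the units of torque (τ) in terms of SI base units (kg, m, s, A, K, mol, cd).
Units of each symbol in τ = Fr:
  F (force): kg·m/s²
  r (lever arm): m

Multiplying the contributions: [kg·m/s²] · [m]
Adding exponents of each base unit: kg: 1, m: 2, s: -2
SI base units of torque: kg·m²/s²

Answer: kg·m²/s²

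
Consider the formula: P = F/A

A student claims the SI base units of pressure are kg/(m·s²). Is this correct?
Units of each symbol in P = F/A:
  F (force): kg·m/s²
  A (area): m²  → in the denominator, contributes 1/m²

Multiplying the contributions: [kg·m/s²] · [1/m²]
Adding exponents of each base unit: kg: 1, m: -1, s: -2
SI base units of pressure: kg/(m·s²)

The claimed units kg/(m·s²) match the derived units, so the claim is correct.

Answer: Yes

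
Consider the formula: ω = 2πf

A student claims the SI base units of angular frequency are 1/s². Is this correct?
Units of each symbol in ω = 2πf:
  f (frequency): 1/s
  The factor 2π is dimensionless.

Multiplying the contributions: [1/s]
Adding exponents of each base unit: s: -1
SI base units of angular frequency: 1/s

The claimed units 1/s² (exponents s: -2) do not match the derived units 1/s (exponents s: -1), so the claim is incorrect.

Answer: No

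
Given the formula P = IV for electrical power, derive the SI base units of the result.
Units of each symbol in P = IV:
  I (current): A
  V (voltage, in volts): kg·m²/(s³·A)

Multiplying the contributions: [A] · [kg·m²/(s³·A)]
Adding exponents of each base unit: kg: 1, m: 2, s: -3
SI base units of electrical power: kg·m²/s³

Answer: kg·m²/s³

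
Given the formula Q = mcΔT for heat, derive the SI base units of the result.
Units of each symbol in Q = mcΔT:
  m (mass): kg
  c (specific heat capacity, in J/(kg·K)): m²/(s²·K)
  ΔT (temperature change): K

Multiplying the contributions: [kg] · [m²/(s²·K)] · [K]
Adding exponents of each base unit: kg: 1, m: 2, s: -2
SI base units of heat: kg·m²/s²

Answer: kg·m²/s²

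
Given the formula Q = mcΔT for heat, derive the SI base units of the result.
Units of each symbol in Q = mcΔT:
  m (mass): kg
  c (specific heat capacity, in J/(kg·K)): m²/(s²·K)
  ΔT (temperature change): K

Multiplying the contributions: [kg] · [m²/(s²·K)] · [K]
Adding exponents of each base unit: kg: 1, m: 2, s: -2
SI base units of heat: kg·m²/s²

Answer: kg·m²/s²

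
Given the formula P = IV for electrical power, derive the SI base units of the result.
Units of each symbol in P = IV:
  I (current): A
  V (voltage, in volts): kg·m²/(s³·A)

Multiplying the contributions: [A] · [kg·m²/(s³·A)]
Adding exponents of each base unit: kg: 1, m: 2, s: -3
SI base units of electrical power: kg·m²/s³

Answer: kg·m²/s³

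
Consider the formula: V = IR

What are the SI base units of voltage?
Units of each symbol in V = IR:
  I (current): A
  R (resistance, in ohms): kg·m²/(s³·A²)

Multiplying the contributions: [A] · [kg·m²/(s³·A²)]
Adding exponents of each base unit: kg: 1, m: 2, s: -3, A: -1
SI base units of voltage: kg·m²/(s³·A)

Answer: kg·m²/(s³·A)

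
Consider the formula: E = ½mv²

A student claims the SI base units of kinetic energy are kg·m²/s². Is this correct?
Units of each symbol in E = ½mv²:
  m (mass): kg
  v (speed): m/s  → to the power 2, contributes m²/s²
  The factor ½ is dimensionless.

Multiplying the contributions: [kg] · [m²/s²]
Adding exponents of each base unit: kg: 1, m: 2, s: -2
SI base units of kinetic energy: kg·m²/s²

The claimed units kg·m²/s² match the derived units, so the claim is correct.

Answer: Yes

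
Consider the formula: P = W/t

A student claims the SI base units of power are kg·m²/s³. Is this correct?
Units of each symbol in P = W/t:
  W (work): kg·m²/s²
  t (time): s  → in the denominator, contributes 1/s

Multiplying the contributions: [kg·m²/s²] · [1/s]
Adding exponents of each base unit: kg: 1, m: 2, s: -3
SI base units of power: kg·m²/s³

The claimed units kg·m²/s³ match the derived units, so the claim is correct.

Answer: Yes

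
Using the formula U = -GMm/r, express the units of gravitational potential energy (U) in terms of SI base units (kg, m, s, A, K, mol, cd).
Units of each symbol in U = -GMm/r:
  G (gravitational constant): m³/(kg·s²)
  M (mass): kg
  m (mass): kg
  r (distance): m  → in the denominator, contributes 1/m
  The minus sign does not affect the units.

Multiplying the contributions: [m³/(kg·s²)] · [kg] · [kg] · [1/m]
Adding exponents of each base unit: kg: 1, m: 2, s: -2
SI base units of gravitational potential energy: kg·m²/s²

Answer: kg·m²/s²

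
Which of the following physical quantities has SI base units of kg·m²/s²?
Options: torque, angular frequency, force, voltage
Checking the SI base units of each option:
  torque (τ = Fr): kg·m²/s²  ✓ matches
  angular frequency (ω = 2πf): 1/s  ✗
  force (F = ma): kg·m/s²  ✗
  voltage (V = IR): kg·m²/(s³·A)  ✗

Only torque has units kg·m²/s².

Answer: torque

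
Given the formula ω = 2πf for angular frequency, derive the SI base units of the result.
Units of each symbol in ω = 2πf:
  f (frequency): 1/s
  The factor 2π is dimensionless.

Multiplying the contributions: [1/s]
Adding exponents of each base unit: s: -1
SI base units of angular frequency: 1/s

Answer: 1/s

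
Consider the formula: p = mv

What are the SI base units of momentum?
Units of each symbol in p = mv:
  m (mass): kg
  v (velocity): m/s

Multiplying the contributions: [kg] · [m/s]
Adding exponents of each base unit: kg: 1, m: 1, s: -1
SI base units of momentum: kg·m/s

Answer: kg·m/s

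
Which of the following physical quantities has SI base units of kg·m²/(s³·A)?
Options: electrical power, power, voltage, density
Checking the SI base units of each option:
  electrical power (P = IV): kg·m²/s³  ✗
  power (P = W/t): kg·m²/s³  ✗
  voltage (V = IR): kg·m²/(s³·A)  ✓ matches
  density (ρ = m/V): kg/m³  ✗

Only voltage has units kg·m²/(s³·A).

Answer: voltage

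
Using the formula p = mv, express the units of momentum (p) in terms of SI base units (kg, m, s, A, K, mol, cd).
Units of each symbol in p = mv:
  m (mass): kg
  v (velocity): m/s

Multiplying the contributions: [kg] · [m/s]
Adding exponents of each base unit: kg: 1, m: 1, s: -1
SI base units of momentum: kg·m/s

Answer: kg·m/s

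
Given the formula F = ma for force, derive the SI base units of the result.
Units of each symbol in F = ma:
  m (mass): kg
  a (acceleration): m/s²

Multiplying the contributions: [kg] · [m/s²]
Adding exponents of each base unit: kg: 1, m: 1, s: -2
SI base units of force: kg·m/s²

Answer: kg·m/s²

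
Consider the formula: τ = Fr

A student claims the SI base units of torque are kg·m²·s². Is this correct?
Units of each symbol in τ = Fr:
  F (force): kg·m/s²
  r (lever arm): m

Multiplying the contributions: [kg·m/s²] · [m]
Adding exponents of each base unit: kg: 1, m: 2, s: -2
SI base units of torque: kg·m²/s²

The claimed units kg·m²·s² (exponents kg: 1, m: 2, s: 2) do not match the derived units kg·m²/s² (exponents kg: 1, m: 2, s: -2), so the claim is incorrect.

Answer: No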